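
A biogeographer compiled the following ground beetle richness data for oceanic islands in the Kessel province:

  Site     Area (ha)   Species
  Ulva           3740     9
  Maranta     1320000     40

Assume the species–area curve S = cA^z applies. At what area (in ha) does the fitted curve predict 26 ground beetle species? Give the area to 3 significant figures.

z = ln(40/9) / ln(1320000/3740) = 1.4917 / 5.8663 = 0.2543
c = 9 / 3740^0.2543 = 9 / 8.1 = 1.111
A = (26/1.111)^(1/0.2543) ⇒ ln A = ln(23.4)/0.2543 = 12.3990
A = e^12.3990 ≈ 242555 ha

243000 ha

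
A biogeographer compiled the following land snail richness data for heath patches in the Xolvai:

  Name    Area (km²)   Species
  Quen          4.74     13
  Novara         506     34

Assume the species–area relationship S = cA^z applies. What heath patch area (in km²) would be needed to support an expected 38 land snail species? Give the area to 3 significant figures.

z = ln(34/13) / ln(506/4.74) = 0.9614 / 4.6705 = 0.2058
c = 13 / 4.74^0.2058 = 13 / 1.378 = 9.437
A = (38/9.437)^(1/0.2058) ⇒ ln A = ln(4.027)/0.2058 = 6.7669
A = e^6.7669 ≈ 868.6 km²

869 km²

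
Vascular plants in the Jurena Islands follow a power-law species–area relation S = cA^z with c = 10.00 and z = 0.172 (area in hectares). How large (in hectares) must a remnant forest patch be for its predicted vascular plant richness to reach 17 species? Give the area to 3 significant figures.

17 = 10 × A^0.172  ⇒  A^0.172 = 17/10 = 1.7
ln A = ln(1.7) / 0.172 = 0.5306 / 0.172 = 3.0850
A = e^3.0850 ≈ 21.87 hectares

21.9 hectares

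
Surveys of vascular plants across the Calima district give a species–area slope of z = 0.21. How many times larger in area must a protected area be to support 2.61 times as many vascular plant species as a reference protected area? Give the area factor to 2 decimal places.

(A₂/A₁)^0.21 = 2.61, so A₂/A₁ = 2.61^(1/0.21) = 2.61^4.762
ln(A₂/A₁) = ln 2.61 / 0.21 = 0.9594 / 0.21 = 4.5683
A₂/A₁ = e^4.5683 ≈ 96.38

96.38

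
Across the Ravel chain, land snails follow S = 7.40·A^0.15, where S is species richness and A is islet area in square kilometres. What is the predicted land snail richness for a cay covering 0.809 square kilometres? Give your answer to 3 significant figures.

7.17

S = 7.4 × 0.809^0.15 = 7.4 × 0.9687 ≈ 7.168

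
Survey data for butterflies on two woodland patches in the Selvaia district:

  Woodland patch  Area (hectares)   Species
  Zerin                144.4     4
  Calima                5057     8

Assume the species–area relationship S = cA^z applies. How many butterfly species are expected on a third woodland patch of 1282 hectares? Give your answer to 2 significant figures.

6.1

z = ln(8/4) / ln(5057/144.4) = 0.6931 / 3.5559 = 0.1949
c = 4 / 144.4^0.1949 = 4 / 2.636 = 1.517
S₃ = 1.517 × 1282^0.1949 = 1.517 × 4.035 ≈ 6.122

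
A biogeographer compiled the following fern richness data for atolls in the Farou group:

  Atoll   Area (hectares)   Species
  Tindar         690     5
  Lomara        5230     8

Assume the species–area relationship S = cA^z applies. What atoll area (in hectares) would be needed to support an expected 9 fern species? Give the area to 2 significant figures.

8700 hectares

z = ln(8/5) / ln(5230/690) = 0.4700 / 2.0255 = 0.2320
c = 5 / 690^0.2320 = 5 / 4.558 = 1.097
A = (9/1.097)^(1/0.2320) ⇒ ln A = ln(8.204)/0.2320 = 9.0698
A = e^9.0698 ≈ 8688 hectares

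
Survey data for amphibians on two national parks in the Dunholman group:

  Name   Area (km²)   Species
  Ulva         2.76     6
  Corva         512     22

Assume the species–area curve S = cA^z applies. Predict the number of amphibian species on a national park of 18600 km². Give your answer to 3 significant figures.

53.8

z = ln(22/6) / ln(512/2.76) = 1.2993 / 5.2231 = 0.2488
c = 6 / 2.76^0.2488 = 6 / 1.287 = 4.661
S₃ = 4.661 × 18600^0.2488 = 4.661 × 11.54 ≈ 53.77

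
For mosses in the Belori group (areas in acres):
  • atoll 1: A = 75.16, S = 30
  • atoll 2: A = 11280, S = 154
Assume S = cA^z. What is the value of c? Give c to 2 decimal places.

7.32

z = ln(S₂/S₁) / ln(A₂/A₁) = ln(154/30) / ln(11280/75.16) = 1.6358 / 5.0112 = 0.3264
c = S₁ / A₁^z = 30 / 75.16^0.3264 = 30 / 4.096 = 7.324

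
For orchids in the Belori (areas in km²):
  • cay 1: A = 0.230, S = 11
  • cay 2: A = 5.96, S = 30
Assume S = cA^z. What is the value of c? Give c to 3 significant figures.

z = ln(S₂/S₁) / ln(A₂/A₁) = ln(30/11) / ln(5.96/0.23) = 1.0033 / 3.2547 = 0.3083
c = S₁ / A₁^z = 11 / 0.23^0.3083 = 11 / 0.6357 = 17.3

17.3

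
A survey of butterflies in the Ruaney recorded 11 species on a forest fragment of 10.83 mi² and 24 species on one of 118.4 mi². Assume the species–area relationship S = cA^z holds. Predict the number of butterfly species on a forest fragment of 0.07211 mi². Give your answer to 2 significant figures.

2.1

z = ln(24/11) / ln(118.4/10.83) = 0.7802 / 2.3917 = 0.3262
c = 11 / 10.83^0.3262 = 11 / 2.175 = 5.057
S₃ = 5.057 × 0.07211^0.3262 = 5.057 × 0.4241 ≈ 2.145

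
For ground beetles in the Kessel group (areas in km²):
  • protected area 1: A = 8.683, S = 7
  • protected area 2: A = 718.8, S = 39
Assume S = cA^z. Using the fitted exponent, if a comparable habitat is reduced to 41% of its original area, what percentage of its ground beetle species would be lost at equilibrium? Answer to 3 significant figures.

z = ln(39/7) / ln(718.8/8.683) = 1.7177 / 4.4162 = 0.3889
S_new/S_old = (A_new/A_old)^z = 0.41^0.3889 = exp(0.3889 × -0.8916) = 0.707
Fraction lost = 1 − 0.707 = 0.293

29.3%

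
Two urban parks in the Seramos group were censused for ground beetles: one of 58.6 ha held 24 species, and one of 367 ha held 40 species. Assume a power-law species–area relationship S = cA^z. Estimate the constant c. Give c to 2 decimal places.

7.73

z = ln(S₂/S₁) / ln(A₂/A₁) = ln(40/24) / ln(367/58.6) = 0.5108 / 1.8346 = 0.2784
c = S₁ / A₁^z = 24 / 58.6^0.2784 = 24 / 3.106 = 7.726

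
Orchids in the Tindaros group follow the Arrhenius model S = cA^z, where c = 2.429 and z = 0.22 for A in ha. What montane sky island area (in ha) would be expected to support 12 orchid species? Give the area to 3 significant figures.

12 = 2.429 × A^0.22  ⇒  A^0.22 = 12/2.429 = 4.94
ln A = ln(4.94) / 0.22 = 1.5974 / 0.22 = 7.2610
A = e^7.2610 ≈ 1424 ha

1420 ha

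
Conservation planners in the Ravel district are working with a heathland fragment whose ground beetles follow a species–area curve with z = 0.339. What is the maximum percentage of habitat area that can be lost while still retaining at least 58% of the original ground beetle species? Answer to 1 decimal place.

79.9%

Need (A_new/A_old)^0.339 = 0.58, so A_new/A_old = 0.58^(1/0.339) = 0.58^2.95
ln(A_new/A_old) = ln 0.58 / 0.339 = -0.5447 / 0.339 = -1.6069
A_new/A_old = e^-1.6069 ≈ 0.2005
Fraction that can be lost = 1 − 0.2005 = 0.7995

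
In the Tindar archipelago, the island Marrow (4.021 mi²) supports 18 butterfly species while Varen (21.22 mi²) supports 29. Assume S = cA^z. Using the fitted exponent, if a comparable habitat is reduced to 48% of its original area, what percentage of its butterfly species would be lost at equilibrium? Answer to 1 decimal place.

z = ln(29/18) / ln(21.22/4.021) = 0.4769 / 1.6634 = 0.2867
S_new/S_old = (A_new/A_old)^z = 0.48^0.2867 = exp(0.2867 × -0.7340) = 0.8102
Fraction lost = 1 − 0.8102 = 0.1898

19.0%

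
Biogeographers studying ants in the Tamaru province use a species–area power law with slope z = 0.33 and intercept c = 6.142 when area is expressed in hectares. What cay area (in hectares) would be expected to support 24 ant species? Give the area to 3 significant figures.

24 = 6.142 × A^0.33  ⇒  A^0.33 = 24/6.142 = 3.908
ln A = ln(3.908) / 0.33 = 1.3629 / 0.33 = 4.1300
A = e^4.1300 ≈ 62.18 hectares

62.2 hectares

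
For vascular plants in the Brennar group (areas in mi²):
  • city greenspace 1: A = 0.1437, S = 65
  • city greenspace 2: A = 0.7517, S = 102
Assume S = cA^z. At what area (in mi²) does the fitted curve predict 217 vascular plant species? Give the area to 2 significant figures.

z = ln(102/65) / ln(0.7517/0.1437) = 0.4506 / 1.6546 = 0.2723
c = 65 / 0.1437^0.2723 = 65 / 0.5896 = 110.2
A = (217/110.2)^(1/0.2723) ⇒ ln A = ln(1.968)/0.2723 = 2.4868
A = e^2.4868 ≈ 12.02 mi²

12 mi²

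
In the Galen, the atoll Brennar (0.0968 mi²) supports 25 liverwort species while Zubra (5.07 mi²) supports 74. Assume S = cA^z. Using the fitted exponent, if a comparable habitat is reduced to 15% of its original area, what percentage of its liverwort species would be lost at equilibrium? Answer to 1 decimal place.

40.6%

z = ln(74/25) / ln(5.07/0.0968) = 1.0852 / 3.9584 = 0.2741
S_new/S_old = (A_new/A_old)^z = 0.15^0.2741 = exp(0.2741 × -1.8971) = 0.5945
Fraction lost = 1 − 0.5945 = 0.4055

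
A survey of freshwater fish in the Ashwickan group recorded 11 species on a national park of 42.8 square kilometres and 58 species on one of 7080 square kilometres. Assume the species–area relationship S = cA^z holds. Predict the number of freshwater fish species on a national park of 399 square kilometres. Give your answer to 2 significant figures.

z = ln(58/11) / ln(7080/42.8) = 1.6625 / 5.1085 = 0.3254
c = 11 / 42.8^0.3254 = 11 / 3.396 = 3.239
S₃ = 3.239 × 399^0.3254 = 3.239 × 7.022 ≈ 22.75

23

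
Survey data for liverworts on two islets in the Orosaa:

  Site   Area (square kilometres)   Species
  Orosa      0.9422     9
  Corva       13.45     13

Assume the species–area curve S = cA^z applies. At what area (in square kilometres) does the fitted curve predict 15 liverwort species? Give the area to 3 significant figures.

z = ln(13/9) / ln(13.45/0.9422) = 0.3677 / 2.6585 = 0.1383
c = 9 / 0.9422^0.1383 = 9 / 0.9918 = 9.074
A = (15/9.074)^(1/0.1383) ⇒ ln A = ln(1.653)/0.1383 = 3.6335
A = e^3.6335 ≈ 37.85 square kilometres

37.8 square kilometres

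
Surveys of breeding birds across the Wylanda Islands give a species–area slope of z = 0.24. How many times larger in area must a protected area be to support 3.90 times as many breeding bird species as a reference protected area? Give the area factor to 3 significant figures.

(A₂/A₁)^0.24 = 3.9, so A₂/A₁ = 3.9^(1/0.24) = 3.9^4.167
ln(A₂/A₁) = ln 3.9 / 0.24 = 1.3610 / 0.24 = 5.6707
A₂/A₁ = e^5.6707 ≈ 290.2

290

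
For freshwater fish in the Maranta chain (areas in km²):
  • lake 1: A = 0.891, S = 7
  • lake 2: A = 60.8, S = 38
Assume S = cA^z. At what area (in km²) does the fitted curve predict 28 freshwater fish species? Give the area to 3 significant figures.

28.4 km²

z = ln(38/7) / ln(60.8/0.891) = 1.6917 / 4.2230 = 0.4006
c = 7 / 0.891^0.4006 = 7 / 0.9548 = 7.331
A = (28/7.331)^(1/0.4006) ⇒ ln A = ln(3.819)/0.4006 = 3.3453
A = e^3.3453 ≈ 28.37 km²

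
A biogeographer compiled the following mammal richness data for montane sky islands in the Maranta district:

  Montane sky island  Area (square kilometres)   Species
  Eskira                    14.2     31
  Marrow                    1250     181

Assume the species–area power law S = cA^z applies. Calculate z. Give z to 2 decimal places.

0.39

Taking logs: ln S = ln c + z ln A, so z = (ln S₂ − ln S₁)/(ln A₂ − ln A₁).
z = ln(181/31) / ln(1250/14.2) = ln(5.839) / ln(88.03) = 1.7645 / 4.4777 = 0.3941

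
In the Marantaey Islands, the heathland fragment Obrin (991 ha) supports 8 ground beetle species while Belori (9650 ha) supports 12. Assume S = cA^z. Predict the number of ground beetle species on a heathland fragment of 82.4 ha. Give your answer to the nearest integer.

5

z = ln(12/8) / ln(9650/991) = 0.4055 / 2.2760 = 0.1781
c = 8 / 991^0.1781 = 8 / 3.418 = 2.341
S₃ = 2.341 × 82.4^0.1781 = 2.341 × 2.194 ≈ 5.136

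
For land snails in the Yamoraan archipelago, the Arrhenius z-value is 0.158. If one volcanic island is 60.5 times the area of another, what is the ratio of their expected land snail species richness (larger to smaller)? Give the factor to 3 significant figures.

S₂/S₁ = (A₂/A₁)^z = 60.5^0.158
ln(S₂/S₁) = 0.158 × ln 60.5 = 0.158 × 4.1026 = 0.6482
S₂/S₁ = e^0.6482 ≈ 1.912

1.91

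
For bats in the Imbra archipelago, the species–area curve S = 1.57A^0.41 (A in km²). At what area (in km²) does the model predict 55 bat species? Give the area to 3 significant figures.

55 = 1.57 × A^0.41  ⇒  A^0.41 = 55/1.57 = 35.03
ln A = ln(35.03) / 0.41 = 3.5563 / 0.41 = 8.6738
A = e^8.6738 ≈ 5848 km²

5850 km²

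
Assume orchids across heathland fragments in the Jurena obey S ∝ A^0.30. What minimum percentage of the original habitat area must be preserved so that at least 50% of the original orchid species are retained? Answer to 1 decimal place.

9.9%

Need (A_new/A_old)^0.3 = 0.5, so A_new/A_old = 0.5^(1/0.3) = 0.5^3.333
ln(A_new/A_old) = ln 0.5 / 0.3 = -0.6931 / 0.3 = -2.3105
A_new/A_old = e^-2.3105 ≈ 0.09921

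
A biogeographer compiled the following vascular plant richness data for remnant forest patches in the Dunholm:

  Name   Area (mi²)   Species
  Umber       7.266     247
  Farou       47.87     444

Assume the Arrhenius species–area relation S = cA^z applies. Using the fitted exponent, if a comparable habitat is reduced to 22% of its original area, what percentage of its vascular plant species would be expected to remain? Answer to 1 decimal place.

62.4%

z = ln(444/247) / ln(47.87/7.266) = 0.5864 / 1.8853 = 0.3111
S_new/S_old = (A_new/A_old)^z = 0.22^0.3111 = exp(0.3111 × -1.5141) = 0.6244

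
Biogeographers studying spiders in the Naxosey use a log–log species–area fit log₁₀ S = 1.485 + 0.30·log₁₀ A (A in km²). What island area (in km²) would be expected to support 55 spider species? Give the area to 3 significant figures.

55 = 30.55 × A^0.3  ⇒  A^0.3 = 55/30.55 = 1.8
ln A = ln(1.8) / 0.3 = 0.5880 / 0.3 = 1.9600
A = e^1.9600 ≈ 7.099 km²

7.10 km²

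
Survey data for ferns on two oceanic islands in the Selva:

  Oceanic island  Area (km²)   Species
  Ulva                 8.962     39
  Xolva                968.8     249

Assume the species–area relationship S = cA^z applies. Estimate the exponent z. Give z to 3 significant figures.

0.396

Taking logs: ln S = ln c + z ln A, so z = (ln S₂ − ln S₁)/(ln A₂ − ln A₁).
z = ln(249/39) / ln(968.8/8.962) = ln(6.385) / ln(108.1) = 1.8539 / 4.6831 = 0.3959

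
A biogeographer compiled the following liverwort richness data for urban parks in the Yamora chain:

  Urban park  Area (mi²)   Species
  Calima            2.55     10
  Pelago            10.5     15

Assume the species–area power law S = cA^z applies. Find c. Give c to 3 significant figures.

z = ln(S₂/S₁) / ln(A₂/A₁) = ln(15/10) / ln(10.5/2.55) = 0.4055 / 1.4153 = 0.2865
c = S₁ / A₁^z = 10 / 2.55^0.2865 = 10 / 1.308 = 7.648

7.65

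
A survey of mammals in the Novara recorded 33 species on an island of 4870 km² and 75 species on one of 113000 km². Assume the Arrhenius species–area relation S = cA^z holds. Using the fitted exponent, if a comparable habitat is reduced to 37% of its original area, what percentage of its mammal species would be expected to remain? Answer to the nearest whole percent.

z = ln(75/33) / ln(113000/4870) = 0.8210 / 3.1443 = 0.2611
S_new/S_old = (A_new/A_old)^z = 0.37^0.2611 = exp(0.2611 × -0.9943) = 0.7714

77%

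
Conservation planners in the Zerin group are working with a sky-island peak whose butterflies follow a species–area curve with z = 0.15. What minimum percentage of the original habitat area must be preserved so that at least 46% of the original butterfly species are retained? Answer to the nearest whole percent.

1%

Need (A_new/A_old)^0.15 = 0.46, so A_new/A_old = 0.46^(1/0.15) = 0.46^6.667
ln(A_new/A_old) = ln 0.46 / 0.15 = -0.7765 / 0.15 = -5.1769
A_new/A_old = e^-5.1769 ≈ 0.005646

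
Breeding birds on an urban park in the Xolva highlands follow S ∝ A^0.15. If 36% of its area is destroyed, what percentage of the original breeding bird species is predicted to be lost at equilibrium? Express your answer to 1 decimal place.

S_new/S_old = (A_new/A_old)^z = 0.64^0.15
= exp(0.15 × ln 0.64) = exp(0.15 × -0.4463) = exp(-0.0669) ≈ 0.9352
Fraction lost = 1 − 0.9352 = 0.06475

6.5%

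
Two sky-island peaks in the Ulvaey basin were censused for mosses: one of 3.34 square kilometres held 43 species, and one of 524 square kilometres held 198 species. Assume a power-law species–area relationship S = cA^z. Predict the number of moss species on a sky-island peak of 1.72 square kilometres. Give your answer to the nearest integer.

35

z = ln(198/43) / ln(524/3.34) = 1.5271 / 5.0555 = 0.3021
c = 43 / 3.34^0.3021 = 43 / 1.439 = 29.87
S₃ = 29.87 × 1.72^0.3021 = 29.87 × 1.178 ≈ 35.19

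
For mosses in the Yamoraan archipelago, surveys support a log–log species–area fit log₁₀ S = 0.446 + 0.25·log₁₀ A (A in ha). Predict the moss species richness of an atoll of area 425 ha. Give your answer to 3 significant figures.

S = 2.793 × 425^0.25 = 2.793 × 4.54 ≈ 12.68

12.7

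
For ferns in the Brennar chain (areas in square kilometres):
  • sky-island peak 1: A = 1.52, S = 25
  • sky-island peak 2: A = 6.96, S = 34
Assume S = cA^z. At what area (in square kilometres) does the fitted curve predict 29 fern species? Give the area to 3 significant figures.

3.17 square kilometres

z = ln(34/25) / ln(6.96/1.52) = 0.3075 / 1.5215 = 0.2021
c = 25 / 1.52^0.2021 = 25 / 1.088 = 22.97
A = (29/22.97)^(1/0.2021) ⇒ ln A = ln(1.262)/0.2021 = 1.1531
A = e^1.1531 ≈ 3.168 square kilometres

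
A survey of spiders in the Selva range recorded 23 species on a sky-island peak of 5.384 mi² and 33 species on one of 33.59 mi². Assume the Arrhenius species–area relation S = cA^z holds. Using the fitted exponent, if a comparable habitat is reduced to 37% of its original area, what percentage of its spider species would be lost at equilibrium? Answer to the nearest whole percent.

18%

z = ln(33/23) / ln(33.59/5.384) = 0.3610 / 1.8308 = 0.1972
S_new/S_old = (A_new/A_old)^z = 0.37^0.1972 = exp(0.1972 × -0.9943) = 0.822
Fraction lost = 1 − 0.822 = 0.178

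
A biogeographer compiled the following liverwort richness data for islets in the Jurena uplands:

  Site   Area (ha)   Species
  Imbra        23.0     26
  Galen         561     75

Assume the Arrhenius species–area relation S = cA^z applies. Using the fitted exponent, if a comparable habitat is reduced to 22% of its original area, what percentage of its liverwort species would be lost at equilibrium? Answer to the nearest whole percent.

39%

z = ln(75/26) / ln(561/23) = 1.0594 / 3.1942 = 0.3317
S_new/S_old = (A_new/A_old)^z = 0.22^0.3317 = exp(0.3317 × -1.5141) = 0.6052
Fraction lost = 1 − 0.6052 = 0.3948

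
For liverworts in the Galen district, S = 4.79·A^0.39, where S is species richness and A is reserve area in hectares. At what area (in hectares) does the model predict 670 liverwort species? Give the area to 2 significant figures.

320000 hectares

670 = 4.79 × A^0.39  ⇒  A^0.39 = 670/4.79 = 139.9
ln A = ln(139.9) / 0.39 = 4.9407 / 0.39 = 12.6686
A = e^12.6686 ≈ 317611 hectares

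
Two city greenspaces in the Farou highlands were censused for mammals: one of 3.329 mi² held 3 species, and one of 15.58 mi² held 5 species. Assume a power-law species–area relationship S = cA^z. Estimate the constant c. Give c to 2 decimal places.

2.01

z = ln(S₂/S₁) / ln(A₂/A₁) = ln(5/3) / ln(15.58/3.329) = 0.5108 / 1.5433 = 0.3310
c = S₁ / A₁^z = 3 / 3.329^0.3310 = 3 / 1.489 = 2.015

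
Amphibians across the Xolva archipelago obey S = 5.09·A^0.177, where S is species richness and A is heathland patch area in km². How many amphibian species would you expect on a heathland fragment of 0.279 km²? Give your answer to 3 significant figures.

S = 5.09 × 0.279^0.177
ln S = ln 5.09 + 0.177 × ln 0.279 = 1.6273 + 0.177 × -1.2765 = 1.4013
S = e^1.4013 ≈ 4.061

4.06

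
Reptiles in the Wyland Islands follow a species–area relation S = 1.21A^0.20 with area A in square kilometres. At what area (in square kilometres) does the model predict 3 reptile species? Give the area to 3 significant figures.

93.7 square kilometres

3 = 1.21 × A^0.2  ⇒  A^0.2 = 3/1.21 = 2.479
ln A = ln(2.479) / 0.2 = 0.9080 / 0.2 = 4.5400
A = e^4.5400 ≈ 93.69 square kilometres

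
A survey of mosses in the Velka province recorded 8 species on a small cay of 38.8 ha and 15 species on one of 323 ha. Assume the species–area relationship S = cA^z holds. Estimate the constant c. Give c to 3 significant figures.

2.70

z = ln(S₂/S₁) / ln(A₂/A₁) = ln(15/8) / ln(323/38.8) = 0.6286 / 2.1192 = 0.2966
c = S₁ / A₁^z = 8 / 38.8^0.2966 = 8 / 2.96 = 2.703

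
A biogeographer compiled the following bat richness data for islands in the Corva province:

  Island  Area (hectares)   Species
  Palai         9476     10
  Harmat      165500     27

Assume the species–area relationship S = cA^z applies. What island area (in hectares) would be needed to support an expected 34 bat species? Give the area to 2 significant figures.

320000 hectares

z = ln(27/10) / ln(165500/9476) = 0.9933 / 2.8602 = 0.3473
c = 10 / 9476^0.3473 = 10 / 24.04 = 0.416
A = (34/0.416)^(1/0.3473) ⇒ ln A = ln(81.74)/0.3473 = 12.6806
A = e^12.6806 ≈ 321435 hectares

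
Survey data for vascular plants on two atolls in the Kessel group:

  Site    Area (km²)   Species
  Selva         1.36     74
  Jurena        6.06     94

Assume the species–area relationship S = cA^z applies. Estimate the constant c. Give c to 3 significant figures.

70.4

z = ln(S₂/S₁) / ln(A₂/A₁) = ln(94/74) / ln(6.06/1.36) = 0.2392 / 1.4942 = 0.1601
c = S₁ / A₁^z = 74 / 1.36^0.1601 = 74 / 1.05 = 70.45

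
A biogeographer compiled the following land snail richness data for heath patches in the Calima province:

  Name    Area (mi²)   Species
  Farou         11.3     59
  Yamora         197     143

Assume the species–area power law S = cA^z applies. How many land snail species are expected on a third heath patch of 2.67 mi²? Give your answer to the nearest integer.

z = ln(143/59) / ln(197/11.3) = 0.8853 / 2.8584 = 0.3097
c = 59 / 11.3^0.3097 = 59 / 2.119 = 27.84
S₃ = 27.84 × 2.67^0.3097 = 27.84 × 1.356 ≈ 37.74

38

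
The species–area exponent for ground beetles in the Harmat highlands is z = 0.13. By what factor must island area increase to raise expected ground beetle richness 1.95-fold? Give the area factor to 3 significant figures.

(A₂/A₁)^0.13 = 1.95, so A₂/A₁ = 1.95^(1/0.13) = 1.95^7.692
ln(A₂/A₁) = ln 1.95 / 0.13 = 0.6678 / 0.13 = 5.1371
A₂/A₁ = e^5.1371 ≈ 170.2

170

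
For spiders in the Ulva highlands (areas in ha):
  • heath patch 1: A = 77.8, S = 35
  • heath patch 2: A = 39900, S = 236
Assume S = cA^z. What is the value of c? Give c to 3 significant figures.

z = ln(S₂/S₁) / ln(A₂/A₁) = ln(236/35) / ln(39900/77.8) = 1.9085 / 6.2400 = 0.3058
c = S₁ / A₁^z = 35 / 77.8^0.3058 = 35 / 3.787 = 9.241

9.24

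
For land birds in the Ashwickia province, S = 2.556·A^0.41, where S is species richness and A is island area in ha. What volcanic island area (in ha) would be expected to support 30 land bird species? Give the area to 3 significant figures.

406 ha

30 = 2.556 × A^0.41  ⇒  A^0.41 = 30/2.556 = 11.74
ln A = ln(11.74) / 0.41 = 2.4628 / 0.41 = 6.0067
A = e^6.0067 ≈ 406.1 ha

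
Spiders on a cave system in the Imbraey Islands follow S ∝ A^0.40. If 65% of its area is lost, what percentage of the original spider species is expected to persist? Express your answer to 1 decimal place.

S_new/S_old = (A_new/A_old)^z = 0.35^0.4
= exp(0.4 × ln 0.35) = exp(0.4 × -1.0498) = exp(-0.4199) ≈ 0.6571

65.7%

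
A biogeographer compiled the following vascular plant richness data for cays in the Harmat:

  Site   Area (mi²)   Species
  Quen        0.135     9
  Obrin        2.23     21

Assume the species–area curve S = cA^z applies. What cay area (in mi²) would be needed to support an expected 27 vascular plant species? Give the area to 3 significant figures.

z = ln(21/9) / ln(2.23/0.135) = 0.8473 / 2.8045 = 0.3021
c = 9 / 0.135^0.3021 = 9 / 0.5461 = 16.48
A = (27/16.48)^(1/0.3021) ⇒ ln A = ln(1.638)/0.3021 = 1.6338
A = e^1.6338 ≈ 5.123 mi²

5.12 mi²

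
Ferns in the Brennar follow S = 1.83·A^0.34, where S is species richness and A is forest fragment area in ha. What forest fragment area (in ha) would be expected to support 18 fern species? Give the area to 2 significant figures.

830 ha

18 = 1.83 × A^0.34  ⇒  A^0.34 = 18/1.83 = 9.836
ln A = ln(9.836) / 0.34 = 2.2861 / 0.34 = 6.7237
A = e^6.7237 ≈ 831.9 ha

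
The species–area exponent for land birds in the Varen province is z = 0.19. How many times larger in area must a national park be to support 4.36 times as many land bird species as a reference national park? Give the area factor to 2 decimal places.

2321.23

(A₂/A₁)^0.19 = 4.36, so A₂/A₁ = 4.36^(1/0.19) = 4.36^5.263
ln(A₂/A₁) = ln 4.36 / 0.19 = 1.4725 / 0.19 = 7.7499
A₂/A₁ = e^7.7499 ≈ 2321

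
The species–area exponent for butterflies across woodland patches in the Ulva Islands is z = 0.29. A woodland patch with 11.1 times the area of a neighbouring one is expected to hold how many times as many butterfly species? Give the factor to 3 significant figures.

S₂/S₁ = (A₂/A₁)^z = 11.1^0.29
ln(S₂/S₁) = 0.29 × ln 11.1 = 0.29 × 2.4069 = 0.6980
S₂/S₁ = e^0.6980 ≈ 2.01

2.01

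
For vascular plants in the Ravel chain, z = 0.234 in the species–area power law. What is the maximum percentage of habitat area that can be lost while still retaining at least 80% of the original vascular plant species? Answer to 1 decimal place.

61.5%

Need (A_new/A_old)^0.234 = 0.8, so A_new/A_old = 0.8^(1/0.234) = 0.8^4.274
ln(A_new/A_old) = ln 0.8 / 0.234 = -0.2231 / 0.234 = -0.9536
A_new/A_old = e^-0.9536 ≈ 0.3853
Fraction that can be lost = 1 − 0.3853 = 0.6147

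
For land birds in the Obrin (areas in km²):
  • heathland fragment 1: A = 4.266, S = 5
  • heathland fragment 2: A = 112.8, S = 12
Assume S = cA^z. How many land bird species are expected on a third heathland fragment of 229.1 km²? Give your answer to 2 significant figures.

z = ln(12/5) / ln(112.8/4.266) = 0.8755 / 3.2749 = 0.2673
c = 5 / 4.266^0.2673 = 5 / 1.474 = 3.393
S₃ = 3.393 × 229.1^0.2673 = 3.393 × 4.275 ≈ 14.5

15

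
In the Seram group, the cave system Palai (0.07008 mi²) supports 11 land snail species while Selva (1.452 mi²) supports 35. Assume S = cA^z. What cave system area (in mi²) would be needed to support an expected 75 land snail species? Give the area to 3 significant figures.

z = ln(35/11) / ln(1.452/0.07008) = 1.1575 / 3.0311 = 0.3819
c = 11 / 0.07008^0.3819 = 11 / 0.3624 = 30.35
A = (75/30.35)^(1/0.3819) ⇒ ln A = ln(2.471)/0.3819 = 2.3688
A = e^2.3688 ≈ 10.68 mi²

10.7 mi²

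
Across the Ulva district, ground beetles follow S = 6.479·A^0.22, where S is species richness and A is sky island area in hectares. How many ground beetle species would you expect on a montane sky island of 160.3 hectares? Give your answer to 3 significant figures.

S = 6.479 × 160.3^0.22 = 6.479 × 3.056 ≈ 19.8

19.8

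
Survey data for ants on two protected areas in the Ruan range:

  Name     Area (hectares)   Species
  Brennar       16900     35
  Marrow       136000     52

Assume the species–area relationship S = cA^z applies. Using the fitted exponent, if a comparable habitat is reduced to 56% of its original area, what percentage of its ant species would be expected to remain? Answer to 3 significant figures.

z = ln(52/35) / ln(136000/16900) = 0.3959 / 2.0853 = 0.1898
S_new/S_old = (A_new/A_old)^z = 0.56^0.1898 = exp(0.1898 × -0.5798) = 0.8958

89.6%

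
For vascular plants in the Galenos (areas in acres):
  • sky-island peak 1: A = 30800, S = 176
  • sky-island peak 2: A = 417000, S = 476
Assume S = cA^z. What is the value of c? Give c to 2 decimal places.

z = ln(S₂/S₁) / ln(A₂/A₁) = ln(476/176) / ln(417000/30800) = 0.9949 / 2.6056 = 0.3818
c = S₁ / A₁^z = 176 / 30800^0.3818 = 176 / 51.75 = 3.401

3.40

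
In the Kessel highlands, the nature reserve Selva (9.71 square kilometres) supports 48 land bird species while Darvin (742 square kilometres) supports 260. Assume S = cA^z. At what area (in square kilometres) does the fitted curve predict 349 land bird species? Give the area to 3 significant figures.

z = ln(260/48) / ln(742/9.71) = 1.6895 / 4.3362 = 0.3896
c = 48 / 9.71^0.3896 = 48 / 2.425 = 19.8
A = (349/19.8)^(1/0.3896) ⇒ ln A = ln(17.63)/0.3896 = 7.3649
A = e^7.3649 ≈ 1580 square kilometres

1580 square kilometres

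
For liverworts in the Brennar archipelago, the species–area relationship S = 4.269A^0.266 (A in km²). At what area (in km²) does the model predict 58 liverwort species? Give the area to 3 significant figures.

18200 km²

58 = 4.269 × A^0.266  ⇒  A^0.266 = 58/4.269 = 13.59
ln A = ln(13.59) / 0.266 = 2.6091 / 0.266 = 9.8085
A = e^9.8085 ≈ 18188 km²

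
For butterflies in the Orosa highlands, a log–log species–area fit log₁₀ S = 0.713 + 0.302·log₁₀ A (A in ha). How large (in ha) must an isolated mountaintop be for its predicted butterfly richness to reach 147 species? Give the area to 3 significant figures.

65400 ha

147 = 5.164 × A^0.302  ⇒  A^0.302 = 147/5.164 = 28.47
ln A = ln(28.47) / 0.302 = 3.3487 / 0.302 = 11.0884
A = e^11.0884 ≈ 65406 ha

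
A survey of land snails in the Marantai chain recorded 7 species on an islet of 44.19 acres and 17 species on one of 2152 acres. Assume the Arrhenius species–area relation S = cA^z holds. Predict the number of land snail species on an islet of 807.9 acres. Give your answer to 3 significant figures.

z = ln(17/7) / ln(2152/44.19) = 0.8873 / 3.8857 = 0.2284
c = 7 / 44.19^0.2284 = 7 / 2.375 = 2.947
S₃ = 2.947 × 807.9^0.2284 = 2.947 × 4.612 ≈ 13.59

13.6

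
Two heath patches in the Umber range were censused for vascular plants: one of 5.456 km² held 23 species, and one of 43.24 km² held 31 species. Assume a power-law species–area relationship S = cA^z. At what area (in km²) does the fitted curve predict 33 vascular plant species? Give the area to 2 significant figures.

z = ln(31/23) / ln(43.24/5.456) = 0.2985 / 2.0701 = 0.1442
c = 23 / 5.456^0.1442 = 23 / 1.277 = 18.01
A = (33/18.01)^(1/0.1442) ⇒ ln A = ln(1.832)/0.1442 = 4.2003
A = e^4.2003 ≈ 66.71 km²

67 km²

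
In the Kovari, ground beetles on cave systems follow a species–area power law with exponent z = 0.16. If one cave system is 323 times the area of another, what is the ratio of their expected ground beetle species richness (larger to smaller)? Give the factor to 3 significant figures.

S₂/S₁ = (A₂/A₁)^z = 323^0.16
ln(S₂/S₁) = 0.16 × ln 323 = 0.16 × 5.7777 = 0.9244
S₂/S₁ = e^0.9244 ≈ 2.52

2.52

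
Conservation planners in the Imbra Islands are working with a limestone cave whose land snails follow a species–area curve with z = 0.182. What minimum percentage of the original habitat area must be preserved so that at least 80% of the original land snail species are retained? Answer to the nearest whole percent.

29%

Need (A_new/A_old)^0.182 = 0.8, so A_new/A_old = 0.8^(1/0.182) = 0.8^5.495
ln(A_new/A_old) = ln 0.8 / 0.182 = -0.2231 / 0.182 = -1.2261
A_new/A_old = e^-1.2261 ≈ 0.2934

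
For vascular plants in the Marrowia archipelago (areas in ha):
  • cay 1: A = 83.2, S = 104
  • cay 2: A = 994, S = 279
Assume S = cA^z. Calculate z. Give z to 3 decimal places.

Taking logs: ln S = ln c + z ln A, so z = (ln S₂ − ln S₁)/(ln A₂ − ln A₁).
z = ln(279/104) / ln(994/83.2) = ln(2.683) / ln(11.95) = 0.9868 / 2.4805 = 0.3978

0.398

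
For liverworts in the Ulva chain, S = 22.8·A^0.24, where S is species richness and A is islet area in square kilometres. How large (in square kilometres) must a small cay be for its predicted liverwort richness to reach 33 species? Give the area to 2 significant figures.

4.7 square kilometres

33 = 22.8 × A^0.24  ⇒  A^0.24 = 33/22.8 = 1.447
ln A = ln(1.447) / 0.24 = 0.3697 / 0.24 = 1.5406
A = e^1.5406 ≈ 4.667 square kilometres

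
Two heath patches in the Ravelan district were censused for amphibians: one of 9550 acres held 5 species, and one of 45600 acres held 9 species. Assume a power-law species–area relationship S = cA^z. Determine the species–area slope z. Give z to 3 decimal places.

0.376

Taking logs: ln S = ln c + z ln A, so z = (ln S₂ − ln S₁)/(ln A₂ − ln A₁).
z = ln(9/5) / ln(45600/9550) = ln(1.8) / ln(4.775) = 0.5878 / 1.5634 = 0.3760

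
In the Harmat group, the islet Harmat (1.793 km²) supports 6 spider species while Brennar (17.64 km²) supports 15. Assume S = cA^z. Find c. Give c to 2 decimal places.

4.75

z = ln(S₂/S₁) / ln(A₂/A₁) = ln(15/6) / ln(17.64/1.793) = 0.9163 / 2.2863 = 0.4008
c = S₁ / A₁^z = 6 / 1.793^0.4008 = 6 / 1.264 = 4.748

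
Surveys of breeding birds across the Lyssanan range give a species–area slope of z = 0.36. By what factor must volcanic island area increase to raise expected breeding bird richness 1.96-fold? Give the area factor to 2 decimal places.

6.48

(A₂/A₁)^0.36 = 1.96, so A₂/A₁ = 1.96^(1/0.36) = 1.96^2.778
ln(A₂/A₁) = ln 1.96 / 0.36 = 0.6729 / 0.36 = 1.8693
A₂/A₁ = e^1.8693 ≈ 6.484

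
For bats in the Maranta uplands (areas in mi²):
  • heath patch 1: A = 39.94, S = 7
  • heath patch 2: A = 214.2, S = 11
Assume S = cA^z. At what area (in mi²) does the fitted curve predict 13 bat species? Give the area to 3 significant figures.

398 mi²

z = ln(11/7) / ln(214.2/39.94) = 0.4520 / 1.6795 = 0.2691
c = 7 / 39.94^0.2691 = 7 / 2.697 = 2.595
A = (13/2.595)^(1/0.2691) ⇒ ln A = ln(5.01)/0.2691 = 5.9877
A = e^5.9877 ≈ 398.5 mi²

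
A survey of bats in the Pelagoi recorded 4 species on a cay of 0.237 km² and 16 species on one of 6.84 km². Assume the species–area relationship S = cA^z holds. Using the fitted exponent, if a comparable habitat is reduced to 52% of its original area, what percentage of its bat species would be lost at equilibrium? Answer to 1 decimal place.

z = ln(16/4) / ln(6.84/0.237) = 1.3863 / 3.3625 = 0.4123
S_new/S_old = (A_new/A_old)^z = 0.52^0.4123 = exp(0.4123 × -0.6539) = 0.7637
Fraction lost = 1 − 0.7637 = 0.2363

23.6%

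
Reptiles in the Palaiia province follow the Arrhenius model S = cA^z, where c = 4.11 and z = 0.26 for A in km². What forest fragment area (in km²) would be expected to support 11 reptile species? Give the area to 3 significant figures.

11 = 4.11 × A^0.26  ⇒  A^0.26 = 11/4.11 = 2.676
ln A = ln(2.676) / 0.26 = 0.9845 / 0.26 = 3.7864
A = e^3.7864 ≈ 44.1 km²

44.1 km²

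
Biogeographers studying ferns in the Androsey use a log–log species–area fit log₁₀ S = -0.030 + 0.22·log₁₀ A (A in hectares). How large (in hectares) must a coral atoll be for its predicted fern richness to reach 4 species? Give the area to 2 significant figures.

750 hectares

4 = 0.9333 × A^0.22  ⇒  A^0.22 = 4/0.9333 = 4.286
ln A = ln(4.286) / 0.22 = 1.4554 / 0.22 = 6.6153
A = e^6.6153 ≈ 746.4 hectares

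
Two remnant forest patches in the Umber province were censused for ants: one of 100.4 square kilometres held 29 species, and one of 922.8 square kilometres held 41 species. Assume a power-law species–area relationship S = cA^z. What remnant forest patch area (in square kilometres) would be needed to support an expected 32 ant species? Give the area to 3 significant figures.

189 square kilometres

z = ln(41/29) / ln(922.8/100.4) = 0.3463 / 2.2183 = 0.1561
c = 29 / 100.4^0.1561 = 29 / 2.053 = 14.12
A = (32/14.12)^(1/0.1561) ⇒ ln A = ln(2.266)/0.1561 = 5.2398
A = e^5.2398 ≈ 188.6 square kilometres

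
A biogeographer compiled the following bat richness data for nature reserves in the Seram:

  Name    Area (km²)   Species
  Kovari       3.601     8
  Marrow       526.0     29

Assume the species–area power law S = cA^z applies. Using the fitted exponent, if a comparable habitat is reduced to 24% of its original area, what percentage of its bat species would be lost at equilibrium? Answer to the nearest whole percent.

31%

z = ln(29/8) / ln(526/3.601) = 1.2879 / 4.9841 = 0.2584
S_new/S_old = (A_new/A_old)^z = 0.24^0.2584 = exp(0.2584 × -1.4271) = 0.6916
Fraction lost = 1 − 0.6916 = 0.3084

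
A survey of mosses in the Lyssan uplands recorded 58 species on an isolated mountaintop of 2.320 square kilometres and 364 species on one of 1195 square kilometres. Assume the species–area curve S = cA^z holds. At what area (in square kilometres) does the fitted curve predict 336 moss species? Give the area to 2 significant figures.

z = ln(364/58) / ln(1195/2.32) = 1.8367 / 6.2443 = 0.2941
c = 58 / 2.32^0.2941 = 58 / 1.281 = 45.28
A = (336/45.28)^(1/0.2941) ⇒ ln A = ln(7.42)/0.2941 = 6.8138
A = e^6.8138 ≈ 910.3 square kilometres

910 square kilometres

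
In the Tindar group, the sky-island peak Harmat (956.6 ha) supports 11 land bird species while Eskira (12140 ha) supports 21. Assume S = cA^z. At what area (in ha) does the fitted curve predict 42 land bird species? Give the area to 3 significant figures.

z = ln(21/11) / ln(12140/956.6) = 0.6466 / 2.5409 = 0.2545
c = 11 / 956.6^0.2545 = 11 / 5.735 = 1.918
A = (42/1.918)^(1/0.2545) ⇒ ln A = ln(21.9)/0.2545 = 12.1279
A = e^12.1279 ≈ 184967 ha

185000 ha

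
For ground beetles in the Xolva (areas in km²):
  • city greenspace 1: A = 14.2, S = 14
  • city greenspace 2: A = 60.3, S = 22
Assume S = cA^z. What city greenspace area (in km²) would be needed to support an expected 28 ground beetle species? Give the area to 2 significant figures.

z = ln(22/14) / ln(60.3/14.2) = 0.4520 / 1.4461 = 0.3126
c = 14 / 14.2^0.3126 = 14 / 2.292 = 6.109
A = (28/6.109)^(1/0.3126) ⇒ ln A = ln(4.583)/0.3126 = 4.8709
A = e^4.8709 ≈ 130.4 km²

130 km²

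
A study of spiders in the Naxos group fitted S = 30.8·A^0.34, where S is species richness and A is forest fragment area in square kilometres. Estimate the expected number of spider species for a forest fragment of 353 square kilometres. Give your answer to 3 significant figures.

226

S = 30.8 × 353^0.34 = 30.8 × 7.349 ≈ 226.4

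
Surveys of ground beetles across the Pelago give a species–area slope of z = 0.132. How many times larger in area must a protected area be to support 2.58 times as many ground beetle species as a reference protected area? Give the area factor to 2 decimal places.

1313.20

(A₂/A₁)^0.132 = 2.58, so A₂/A₁ = 2.58^(1/0.132) = 2.58^7.576
ln(A₂/A₁) = ln 2.58 / 0.132 = 0.9478 / 0.132 = 7.1802
A₂/A₁ = e^7.1802 ≈ 1313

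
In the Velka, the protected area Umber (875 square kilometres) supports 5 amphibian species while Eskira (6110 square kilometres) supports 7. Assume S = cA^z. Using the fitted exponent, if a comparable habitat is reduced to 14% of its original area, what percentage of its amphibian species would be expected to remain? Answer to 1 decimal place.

z = ln(7/5) / ln(6110/875) = 0.3365 / 1.9435 = 0.1731
S_new/S_old = (A_new/A_old)^z = 0.14^0.1731 = exp(0.1731 × -1.9661) = 0.7115

71.1%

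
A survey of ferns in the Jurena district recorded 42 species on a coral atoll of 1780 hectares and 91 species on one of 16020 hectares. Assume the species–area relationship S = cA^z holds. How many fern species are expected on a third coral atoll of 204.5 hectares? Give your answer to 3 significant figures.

z = ln(91/42) / ln(16020/1780) = 0.7732 / 2.1972 = 0.3519
c = 42 / 1780^0.3519 = 42 / 13.93 = 3.016
S₃ = 3.016 × 204.5^0.3519 = 3.016 × 6.503 ≈ 19.61

19.6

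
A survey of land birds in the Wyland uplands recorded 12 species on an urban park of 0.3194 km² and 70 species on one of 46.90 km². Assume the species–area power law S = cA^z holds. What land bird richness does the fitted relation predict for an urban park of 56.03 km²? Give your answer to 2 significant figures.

z = ln(70/12) / ln(46.9/0.3194) = 1.7636 / 4.9893 = 0.3535
c = 12 / 0.3194^0.3535 = 12 / 0.668 = 17.96
S₃ = 17.96 × 56.03^0.3535 = 17.96 × 4.15 ≈ 74.54

75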